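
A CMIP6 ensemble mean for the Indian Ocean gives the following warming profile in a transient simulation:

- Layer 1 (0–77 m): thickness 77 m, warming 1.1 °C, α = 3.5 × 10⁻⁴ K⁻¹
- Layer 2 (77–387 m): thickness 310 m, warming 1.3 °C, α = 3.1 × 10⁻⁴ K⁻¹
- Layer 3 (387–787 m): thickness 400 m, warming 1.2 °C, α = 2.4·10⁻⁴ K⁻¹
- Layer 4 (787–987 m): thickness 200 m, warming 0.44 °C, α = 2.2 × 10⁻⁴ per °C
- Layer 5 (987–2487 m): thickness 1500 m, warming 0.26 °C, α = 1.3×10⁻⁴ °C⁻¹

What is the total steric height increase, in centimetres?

Δh ≈ 34 cm

0–77 m: 3.5×10⁻⁴ × 77 × 1.1 = 0.029645 m
77–387 m: 3.1×10⁻⁴ × 310 × 1.3 = 0.12493 m
2.4×10⁻⁴ × 1.2 × 400 = 0.11520 m
787–987 m: 2.2×10⁻⁴ × 0.44 × 200 = 0.01936 m
Layer 5: 1.3×10⁻⁴ × 1500 × 0.26 = 0.05070 m
Δh = 0.029645 + 0.12493 + 0.11520 + 0.01936 + 0.05070 = 0.339835 m ≈ 34 cm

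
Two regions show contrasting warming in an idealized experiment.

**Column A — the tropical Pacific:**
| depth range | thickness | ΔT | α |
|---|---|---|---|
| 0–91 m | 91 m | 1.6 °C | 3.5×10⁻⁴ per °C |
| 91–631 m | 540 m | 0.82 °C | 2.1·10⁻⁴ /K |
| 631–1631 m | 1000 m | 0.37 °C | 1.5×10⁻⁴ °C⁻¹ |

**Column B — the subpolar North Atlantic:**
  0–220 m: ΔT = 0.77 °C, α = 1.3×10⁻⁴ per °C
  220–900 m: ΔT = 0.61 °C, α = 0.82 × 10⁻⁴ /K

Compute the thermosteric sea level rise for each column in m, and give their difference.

A Layer 1: 1.6 × 91 × 3.5×10⁻⁴ = 0.05096 m
A 91–631 m: 2.1×10⁻⁴ × 540 × 0.82 = 0.092988 m
A 631–1631 m: 1000 × 0.37 × 1.5×10⁻⁴ = 0.05550 m
A total: 0.199448 m
B 0–220 m: 1.3×10⁻⁴ × 220 × 0.77 = 0.022022 m
B Layer 2: 680 × 0.61 × 0.82×10⁻⁴ = 0.0340136 m
B total: 0.0560356 m
Difference: 0.199448 − 0.0560356 = 0.1434124 m

Δh_A ≈ 0.20 m, Δh_B ≈ 0.056 m; difference ≈ 0.14 m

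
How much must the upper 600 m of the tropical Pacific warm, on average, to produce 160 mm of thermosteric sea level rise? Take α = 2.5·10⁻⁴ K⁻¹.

ΔT = Δh/(αH) = 0.16 / (2.5×10⁻⁴ × 600) ≈ 1.067 K

1.07 K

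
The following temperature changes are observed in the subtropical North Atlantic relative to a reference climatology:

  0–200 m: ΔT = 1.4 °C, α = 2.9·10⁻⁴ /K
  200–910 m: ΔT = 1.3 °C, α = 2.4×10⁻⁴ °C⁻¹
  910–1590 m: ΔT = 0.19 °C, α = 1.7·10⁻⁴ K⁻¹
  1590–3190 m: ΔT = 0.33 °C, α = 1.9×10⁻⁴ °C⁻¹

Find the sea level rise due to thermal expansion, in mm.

0–200 m: 2.9×10⁻⁴ × 1.4 × 200 = 0.08120 m
Layer 2: 710 × 1.3 × 2.4×10⁻⁴ = 0.22152 m
1.7×10⁻⁴ × 680 × 0.19 = 0.021964 m
0.33 × 1600 × 1.9×10⁻⁴ = 0.10032 m
Δh = 0.08120 + 0.22152 + 0.021964 + 0.10032 = 0.425004 m

Δh = 425 mm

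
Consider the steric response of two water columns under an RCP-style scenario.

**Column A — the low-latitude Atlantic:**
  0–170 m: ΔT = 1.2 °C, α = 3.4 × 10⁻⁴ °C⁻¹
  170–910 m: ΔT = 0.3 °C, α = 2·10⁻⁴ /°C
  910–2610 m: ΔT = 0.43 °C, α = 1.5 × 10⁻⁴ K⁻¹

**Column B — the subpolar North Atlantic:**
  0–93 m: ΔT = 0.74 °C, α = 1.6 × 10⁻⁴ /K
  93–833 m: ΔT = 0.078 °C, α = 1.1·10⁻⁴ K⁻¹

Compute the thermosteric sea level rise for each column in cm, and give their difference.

A: 22 cm; B: 1.7 cm; difference 21 cm

A Layer 1: 1.2 × 3.4×10⁻⁴ × 170 = 0.06936 m
A 170–910 m: 740 × 2×10⁻⁴ × 0.3 = 0.04440 m
A Layer 3: 1.5×10⁻⁴ × 1700 × 0.43 = 0.10965 m
A total: 0.22341 m
B 0–93 m: 1.6×10⁻⁴ × 0.74 × 93 = 0.0110112 m
B 93–833 m: 740 × 0.078 × 1.1×10⁻⁴ = 0.0063492 m
B total: 0.0173604 m
Difference: 0.22341 − 0.0173604 = 0.2060496 m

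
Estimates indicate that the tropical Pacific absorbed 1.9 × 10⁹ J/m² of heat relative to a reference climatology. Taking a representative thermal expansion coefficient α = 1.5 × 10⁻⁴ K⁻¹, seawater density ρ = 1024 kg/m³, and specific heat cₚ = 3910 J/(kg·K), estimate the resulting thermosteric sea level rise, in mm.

Δh = αQ/(ρcₚ) = 1.5×10⁻⁴ × 1.9×10⁹ / (1024 × 3910) ≈ 0.071182 m

71.2 mm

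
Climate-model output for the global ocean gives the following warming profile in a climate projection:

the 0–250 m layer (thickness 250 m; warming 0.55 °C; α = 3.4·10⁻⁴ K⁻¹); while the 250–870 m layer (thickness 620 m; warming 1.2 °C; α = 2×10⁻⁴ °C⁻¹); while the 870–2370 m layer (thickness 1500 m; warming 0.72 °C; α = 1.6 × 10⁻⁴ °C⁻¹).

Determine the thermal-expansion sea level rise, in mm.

Δh ≈ 368 mm

0–250 m: 250 × 0.55 × 3.4×10⁻⁴ = 0.04675 m
250–870 m: 620 × 2×10⁻⁴ × 1.2 = 0.14880 m
870–2370 m: 1500 × 0.72 × 1.6×10⁻⁴ = 0.17280 m
Δh = 0.04675 + 0.14880 + 0.17280 = 0.36835 m ≈ 368 mm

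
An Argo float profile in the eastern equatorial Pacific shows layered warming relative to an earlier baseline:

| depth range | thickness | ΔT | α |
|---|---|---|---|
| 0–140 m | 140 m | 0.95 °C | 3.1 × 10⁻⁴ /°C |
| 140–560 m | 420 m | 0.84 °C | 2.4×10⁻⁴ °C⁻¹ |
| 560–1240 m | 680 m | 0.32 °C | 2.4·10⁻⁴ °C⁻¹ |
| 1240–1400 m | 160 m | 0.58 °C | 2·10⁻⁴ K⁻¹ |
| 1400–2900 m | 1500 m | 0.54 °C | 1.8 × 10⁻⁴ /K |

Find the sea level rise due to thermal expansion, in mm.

3.1×10⁻⁴ × 0.95 × 140 = 0.04123 m
0.84 × 2.4×10⁻⁴ × 420 = 0.084672 m
Layer 3: 680 × 2.4×10⁻⁴ × 0.32 = 0.052224 m
2×10⁻⁴ × 0.58 × 160 = 0.01856 m
1500 × 0.54 × 1.8×10⁻⁴ = 0.14580 m
Δh = 0.04123 + 0.084672 + 0.052224 + 0.01856 + 0.14580 = 0.342486 m

about 342 mm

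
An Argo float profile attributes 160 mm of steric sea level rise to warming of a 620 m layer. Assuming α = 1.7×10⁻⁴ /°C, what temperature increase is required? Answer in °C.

ΔT ≈ 1.5 °C

ΔT = Δh/(αH) = 0.16 / (1.7×10⁻⁴ × 620) ≈ 1.518 °C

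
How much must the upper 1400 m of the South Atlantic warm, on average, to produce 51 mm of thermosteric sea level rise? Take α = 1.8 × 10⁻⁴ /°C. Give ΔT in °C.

ΔT = Δh/(αH) = 0.051 / (1.8×10⁻⁴ × 1400) ≈ 0.2024 °C

about 0.20 °C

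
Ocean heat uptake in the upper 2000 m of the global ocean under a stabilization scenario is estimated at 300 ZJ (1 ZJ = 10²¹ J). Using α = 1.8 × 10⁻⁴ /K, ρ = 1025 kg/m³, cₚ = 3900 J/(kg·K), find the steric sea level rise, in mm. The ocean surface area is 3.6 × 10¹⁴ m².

Per unit area: Q = 300×10²¹ / (3.6×10¹⁴) ≈ 8.333×10⁸ J/m²
Δh = αQ/(ρcₚ) = 1.8×10⁻⁴ × 8.333×10⁸ / (1025 × 3900) ≈ 0.037522 m

Δh ≈ 37.5 mm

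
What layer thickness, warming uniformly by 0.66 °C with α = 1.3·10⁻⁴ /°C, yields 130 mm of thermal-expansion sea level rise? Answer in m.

H = Δh/(αΔT) = 0.13 / (1.3×10⁻⁴ × 0.66) ≈ 1515 m

H ≈ 1520 m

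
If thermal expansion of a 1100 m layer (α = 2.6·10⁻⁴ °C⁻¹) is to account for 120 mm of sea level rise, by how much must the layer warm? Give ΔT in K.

ΔT = Δh/(αH) = 0.12 / (2.6×10⁻⁴ × 1100) ≈ 0.4196 K

about 0.42 K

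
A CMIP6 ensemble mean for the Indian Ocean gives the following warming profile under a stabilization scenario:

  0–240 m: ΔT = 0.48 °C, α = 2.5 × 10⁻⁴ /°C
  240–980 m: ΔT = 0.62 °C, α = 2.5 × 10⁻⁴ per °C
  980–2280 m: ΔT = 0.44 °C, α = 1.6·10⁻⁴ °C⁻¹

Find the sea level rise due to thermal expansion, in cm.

Layer 1: 2.5×10⁻⁴ × 240 × 0.48 = 0.02880 m
240–980 m: 2.5×10⁻⁴ × 0.62 × 740 = 0.11470 m
Layer 3: 1.6×10⁻⁴ × 0.44 × 1300 = 0.09152 m
Δh = 0.02880 + 0.11470 + 0.09152 = 0.23502 m ≈ 23.5 cm

Δh = 23.5 cm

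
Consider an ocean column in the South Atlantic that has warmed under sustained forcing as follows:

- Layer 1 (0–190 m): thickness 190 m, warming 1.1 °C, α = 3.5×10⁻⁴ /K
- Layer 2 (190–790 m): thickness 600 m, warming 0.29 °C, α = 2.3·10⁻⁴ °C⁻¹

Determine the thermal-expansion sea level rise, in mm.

0–190 m: 1.1 × 190 × 3.5×10⁻⁴ = 0.07315 m
Layer 2: 2.3×10⁻⁴ × 0.29 × 600 = 0.04002 m
Δh = 0.07315 + 0.04002 = 0.11317 m ≈ 113 mm

Δh = 113 mm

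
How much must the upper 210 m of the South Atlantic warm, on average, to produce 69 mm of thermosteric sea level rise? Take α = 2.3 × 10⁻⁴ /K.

ΔT ≈ 1.43 K

ΔT = Δh/(αH) = 0.069 / (2.3×10⁻⁴ × 210) ≈ 1.429 K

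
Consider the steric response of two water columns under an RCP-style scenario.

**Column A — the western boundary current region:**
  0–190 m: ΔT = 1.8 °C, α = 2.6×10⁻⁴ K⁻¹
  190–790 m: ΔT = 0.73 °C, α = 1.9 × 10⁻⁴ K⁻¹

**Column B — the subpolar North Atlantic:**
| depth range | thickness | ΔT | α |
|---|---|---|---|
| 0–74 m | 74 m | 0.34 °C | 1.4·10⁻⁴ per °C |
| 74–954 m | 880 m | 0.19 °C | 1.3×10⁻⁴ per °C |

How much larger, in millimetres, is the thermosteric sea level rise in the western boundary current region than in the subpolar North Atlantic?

147 mm

A 0–190 m: 190 × 2.6×10⁻⁴ × 1.8 = 0.08892 m
A 190–790 m: 600 × 1.9×10⁻⁴ × 0.73 = 0.08322 m
A total: 0.17214 m
B 0–74 m: 1.4×10⁻⁴ × 74 × 0.34 = 0.0035224 m
B 880 × 1.3×10⁻⁴ × 0.19 = 0.021736 m
B total: 0.0252584 m
Difference: 0.17214 − 0.0252584 = 0.1468816 m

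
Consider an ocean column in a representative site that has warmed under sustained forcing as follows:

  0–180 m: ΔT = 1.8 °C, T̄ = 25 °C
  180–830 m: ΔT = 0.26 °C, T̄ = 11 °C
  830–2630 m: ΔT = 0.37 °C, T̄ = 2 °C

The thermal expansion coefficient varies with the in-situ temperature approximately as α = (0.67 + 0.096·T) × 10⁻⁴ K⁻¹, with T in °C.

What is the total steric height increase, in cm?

Layer 1: α = (0.67 + 0.096×25)×10⁻⁴ = 3.07×10⁻⁴ K⁻¹
Layer 2: α = (0.67 + 0.096×11)×10⁻⁴ = 1.726×10⁻⁴ K⁻¹
Layer 3: α = (0.67 + 0.096×2)×10⁻⁴ = 0.862×10⁻⁴ K⁻¹
3.07×10⁻⁴ × 180 × 1.8 = 0.099468 m
Layer 2: 650 × 1.726×10⁻⁴ × 0.26 = 0.0291694 m
830–2630 m: 0.862×10⁻⁴ × 0.37 × 1800 = 0.0574092 m
Δh = 0.099468 + 0.0291694 + 0.0574092 = 0.1860466 m

18.6 cm of thermosteric rise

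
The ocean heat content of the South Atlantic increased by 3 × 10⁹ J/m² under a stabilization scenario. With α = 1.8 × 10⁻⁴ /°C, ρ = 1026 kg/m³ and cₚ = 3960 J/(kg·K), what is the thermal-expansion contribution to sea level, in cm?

Δh = αQ/(ρcₚ) = 1.8×10⁻⁴ × 3×10⁹ / (1026 × 3960) ≈ 0.13291 m

13 cm of thermosteric rise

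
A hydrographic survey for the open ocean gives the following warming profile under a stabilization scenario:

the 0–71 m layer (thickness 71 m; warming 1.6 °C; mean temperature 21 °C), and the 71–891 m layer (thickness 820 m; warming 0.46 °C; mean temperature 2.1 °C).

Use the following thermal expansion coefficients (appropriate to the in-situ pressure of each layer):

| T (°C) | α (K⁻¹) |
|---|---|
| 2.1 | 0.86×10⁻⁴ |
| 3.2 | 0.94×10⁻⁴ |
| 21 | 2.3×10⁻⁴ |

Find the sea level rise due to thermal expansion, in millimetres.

58.6 mm of thermosteric rise

Layer 1 at 21 °C → α = 2.3×10⁻⁴ K⁻¹
Layer 2 at 2.1 °C → α = 0.86×10⁻⁴ K⁻¹
Layer 1: 71 × 1.6 × 2.3×10⁻⁴ = 0.026128 m
Layer 2: 0.46 × 0.86×10⁻⁴ × 820 = 0.0324392 m
Δh = 0.026128 + 0.0324392 = 0.0585672 m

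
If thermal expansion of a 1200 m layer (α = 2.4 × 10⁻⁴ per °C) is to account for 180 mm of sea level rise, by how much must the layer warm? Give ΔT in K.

0.625 K

ΔT = Δh/(αH) = 0.18 / (2.4×10⁻⁴ × 1200) = 0.6250 K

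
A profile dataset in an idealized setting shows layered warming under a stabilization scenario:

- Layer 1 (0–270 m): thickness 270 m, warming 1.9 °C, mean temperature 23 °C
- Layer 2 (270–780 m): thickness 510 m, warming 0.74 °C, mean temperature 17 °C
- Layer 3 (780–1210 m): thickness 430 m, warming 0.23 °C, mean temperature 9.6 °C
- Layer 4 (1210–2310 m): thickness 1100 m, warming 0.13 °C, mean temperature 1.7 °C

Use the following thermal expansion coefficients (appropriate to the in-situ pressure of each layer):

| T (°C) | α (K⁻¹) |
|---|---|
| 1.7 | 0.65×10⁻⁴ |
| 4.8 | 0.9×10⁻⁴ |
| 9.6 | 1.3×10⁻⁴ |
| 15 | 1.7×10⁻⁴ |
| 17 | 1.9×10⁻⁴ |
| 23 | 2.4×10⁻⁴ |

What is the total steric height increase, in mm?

Layer 1 at 23 °C → α = 2.4×10⁻⁴ K⁻¹
Layer 2 at 17 °C → α = 1.9×10⁻⁴ K⁻¹
Layer 3 at 9.6 °C → α = 1.3×10⁻⁴ K⁻¹
Layer 4 at 1.7 °C → α = 0.65×10⁻⁴ K⁻¹
0–270 m: 1.9 × 270 × 2.4×10⁻⁴ = 0.12312 m
0.74 × 510 × 1.9×10⁻⁴ = 0.071706 m
0.23 × 1.3×10⁻⁴ × 430 = 0.012857 m
1210–2310 m: 0.65×10⁻⁴ × 1100 × 0.13 = 0.009295 m
Δh = 0.12312 + 0.071706 + 0.012857 + 0.009295 = 0.216978 m ≈ 217 mm

217 mm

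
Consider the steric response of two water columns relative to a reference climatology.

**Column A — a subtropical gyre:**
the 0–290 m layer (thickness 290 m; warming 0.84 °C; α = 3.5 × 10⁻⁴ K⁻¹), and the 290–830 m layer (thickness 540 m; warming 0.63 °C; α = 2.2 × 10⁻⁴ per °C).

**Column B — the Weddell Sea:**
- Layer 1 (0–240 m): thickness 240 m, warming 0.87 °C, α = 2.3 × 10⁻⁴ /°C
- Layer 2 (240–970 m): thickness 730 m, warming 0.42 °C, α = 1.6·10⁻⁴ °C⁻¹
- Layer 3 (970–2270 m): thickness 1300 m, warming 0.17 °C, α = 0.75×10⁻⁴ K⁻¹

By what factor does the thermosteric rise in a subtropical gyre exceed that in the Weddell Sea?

A 0–290 m: 0.84 × 3.5×10⁻⁴ × 290 = 0.08526 m
A Layer 2: 0.63 × 2.2×10⁻⁴ × 540 = 0.074844 m
A total: 0.160104 m
B 0–240 m: 0.87 × 2.3×10⁻⁴ × 240 = 0.048024 m
B 240–970 m: 1.6×10⁻⁴ × 730 × 0.42 = 0.049056 m
B 970–2270 m: 1300 × 0.17 × 0.75×10⁻⁴ = 0.016575 m
B total: 0.113655 m
Ratio: 0.160104 / 0.113655 ≈ 1.409

1.41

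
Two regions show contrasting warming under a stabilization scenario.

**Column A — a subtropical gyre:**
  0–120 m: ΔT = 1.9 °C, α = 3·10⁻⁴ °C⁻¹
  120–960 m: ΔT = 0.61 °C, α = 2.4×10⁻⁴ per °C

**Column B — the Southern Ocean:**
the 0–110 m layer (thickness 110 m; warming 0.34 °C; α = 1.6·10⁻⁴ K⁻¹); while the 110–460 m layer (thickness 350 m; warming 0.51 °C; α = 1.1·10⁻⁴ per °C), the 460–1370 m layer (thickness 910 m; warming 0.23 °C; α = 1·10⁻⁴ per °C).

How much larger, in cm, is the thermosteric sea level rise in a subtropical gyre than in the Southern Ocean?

14 cm

A 1.9 × 3×10⁻⁴ × 120 = 0.06840 m
A 2.4×10⁻⁴ × 840 × 0.61 = 0.122976 m
A total: 0.191376 m
B 0–110 m: 110 × 0.34 × 1.6×10⁻⁴ = 0.005984 m
B Layer 2: 1.1×10⁻⁴ × 350 × 0.51 = 0.019635 m
B Layer 3: 910 × 1×10⁻⁴ × 0.23 = 0.02093 m
B total: 0.046549 m
Difference: 0.191376 − 0.046549 = 0.144827 m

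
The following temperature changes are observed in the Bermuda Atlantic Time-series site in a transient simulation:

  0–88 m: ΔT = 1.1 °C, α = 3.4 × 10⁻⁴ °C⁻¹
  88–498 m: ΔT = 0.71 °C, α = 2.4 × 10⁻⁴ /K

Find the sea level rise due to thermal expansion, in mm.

Layer 1: 88 × 1.1 × 3.4×10⁻⁴ = 0.032912 m
88–498 m: 410 × 2.4×10⁻⁴ × 0.71 = 0.069864 m
Δh = 0.032912 + 0.069864 = 0.102776 m ≈ 103 mm

about 103 mm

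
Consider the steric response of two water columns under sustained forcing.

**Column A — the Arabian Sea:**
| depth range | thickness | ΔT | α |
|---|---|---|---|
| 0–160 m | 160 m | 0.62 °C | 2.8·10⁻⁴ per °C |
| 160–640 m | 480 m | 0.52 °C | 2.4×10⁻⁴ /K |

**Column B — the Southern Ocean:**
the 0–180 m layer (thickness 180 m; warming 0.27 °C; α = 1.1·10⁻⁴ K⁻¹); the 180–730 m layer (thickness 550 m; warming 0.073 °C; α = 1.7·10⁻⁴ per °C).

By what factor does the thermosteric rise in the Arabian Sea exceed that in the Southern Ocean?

A 2.8×10⁻⁴ × 160 × 0.62 = 0.027776 m
A 2.4×10⁻⁴ × 480 × 0.52 = 0.059904 m
A total: 0.08768 m
B Layer 1: 0.27 × 180 × 1.1×10⁻⁴ = 0.005346 m
B Layer 2: 1.7×10⁻⁴ × 0.073 × 550 = 0.0068255 m
B total: 0.0121715 m
Ratio: 0.08768 / 0.0121715 ≈ 7.204

7.20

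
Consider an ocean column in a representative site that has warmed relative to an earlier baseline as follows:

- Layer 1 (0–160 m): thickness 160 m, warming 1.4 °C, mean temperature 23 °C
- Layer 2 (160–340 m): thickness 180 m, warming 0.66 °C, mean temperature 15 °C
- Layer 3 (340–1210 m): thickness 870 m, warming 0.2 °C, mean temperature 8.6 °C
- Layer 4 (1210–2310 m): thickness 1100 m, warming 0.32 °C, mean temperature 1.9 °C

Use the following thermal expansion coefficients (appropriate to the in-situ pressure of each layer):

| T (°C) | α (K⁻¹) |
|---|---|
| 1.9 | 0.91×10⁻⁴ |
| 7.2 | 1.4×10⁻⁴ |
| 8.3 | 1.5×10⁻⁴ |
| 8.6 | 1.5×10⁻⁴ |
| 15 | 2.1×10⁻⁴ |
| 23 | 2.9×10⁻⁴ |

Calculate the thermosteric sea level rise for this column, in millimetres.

Δh = 148 mm

Layer 1 at 23 °C → α = 2.9×10⁻⁴ K⁻¹
Layer 2 at 15 °C → α = 2.1×10⁻⁴ K⁻¹
Layer 3 at 8.6 °C → α = 1.5×10⁻⁴ K⁻¹
Layer 4 at 1.9 °C → α = 0.91×10⁻⁴ K⁻¹
2.9×10⁻⁴ × 160 × 1.4 = 0.06496 m
Layer 2: 0.66 × 2.1×10⁻⁴ × 180 = 0.024948 m
340–1210 m: 870 × 1.5×10⁻⁴ × 0.2 = 0.02610 m
Layer 4: 0.91×10⁻⁴ × 1100 × 0.32 = 0.032032 m
Δh = 0.06496 + 0.024948 + 0.02610 + 0.032032 = 0.14804 m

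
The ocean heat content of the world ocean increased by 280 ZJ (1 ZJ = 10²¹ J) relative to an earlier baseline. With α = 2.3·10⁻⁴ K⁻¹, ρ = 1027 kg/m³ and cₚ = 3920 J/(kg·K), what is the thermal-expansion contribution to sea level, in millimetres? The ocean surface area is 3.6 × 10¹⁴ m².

44.4 mm

Per unit area: Q = 280×10²¹ / (3.6×10¹⁴) ≈ 7.778×10⁸ J/m²
Δh = αQ/(ρcₚ) = 2.3×10⁻⁴ × 7.778×10⁸ / (1027 × 3920) ≈ 0.044436 m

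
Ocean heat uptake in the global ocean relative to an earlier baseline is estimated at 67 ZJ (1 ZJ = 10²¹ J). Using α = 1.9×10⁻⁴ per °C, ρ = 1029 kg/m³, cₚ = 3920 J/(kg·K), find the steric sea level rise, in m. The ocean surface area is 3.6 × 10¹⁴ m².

Δh ≈ 0.00877 m

Per unit area: Q = 67×10²¹ / (3.6×10¹⁴) ≈ 1.861×10⁸ J/m²
Δh = αQ/(ρcₚ) = 1.9×10⁻⁴ × 1.861×10⁸ / (1029 × 3920) ≈ 0.0087659 m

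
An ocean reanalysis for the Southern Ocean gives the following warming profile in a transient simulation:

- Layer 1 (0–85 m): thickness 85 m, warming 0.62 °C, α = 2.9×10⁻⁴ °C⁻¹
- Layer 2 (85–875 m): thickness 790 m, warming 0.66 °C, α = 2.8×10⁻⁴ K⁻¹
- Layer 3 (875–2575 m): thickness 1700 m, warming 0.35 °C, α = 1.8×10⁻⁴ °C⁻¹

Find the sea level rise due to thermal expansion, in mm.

0–85 m: 85 × 0.62 × 2.9×10⁻⁴ = 0.015283 m
2.8×10⁻⁴ × 0.66 × 790 = 0.145992 m
1700 × 0.35 × 1.8×10⁻⁴ = 0.10710 m
Δh = 0.015283 + 0.145992 + 0.10710 = 0.268375 m ≈ 268 mm

Δh ≈ 268 mm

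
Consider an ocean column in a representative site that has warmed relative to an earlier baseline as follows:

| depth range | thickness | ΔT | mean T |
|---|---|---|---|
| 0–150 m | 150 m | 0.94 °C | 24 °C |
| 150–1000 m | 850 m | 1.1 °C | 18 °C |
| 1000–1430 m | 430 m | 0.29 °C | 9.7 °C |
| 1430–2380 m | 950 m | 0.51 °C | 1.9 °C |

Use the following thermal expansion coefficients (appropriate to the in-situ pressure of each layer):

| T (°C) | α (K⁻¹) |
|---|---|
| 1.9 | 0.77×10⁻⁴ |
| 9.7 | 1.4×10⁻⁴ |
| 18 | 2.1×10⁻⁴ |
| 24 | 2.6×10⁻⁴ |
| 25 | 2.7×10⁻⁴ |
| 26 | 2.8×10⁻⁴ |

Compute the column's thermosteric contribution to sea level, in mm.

Layer 1 at 24 °C → α = 2.6×10⁻⁴ K⁻¹
Layer 2 at 18 °C → α = 2.1×10⁻⁴ K⁻¹
Layer 3 at 9.7 °C → α = 1.4×10⁻⁴ K⁻¹
Layer 4 at 1.9 °C → α = 0.77×10⁻⁴ K⁻¹
Layer 1: 2.6×10⁻⁴ × 150 × 0.94 = 0.03666 m
Layer 2: 1.1 × 2.1×10⁻⁴ × 850 = 0.19635 m
1000–1430 m: 1.4×10⁻⁴ × 0.29 × 430 = 0.017458 m
1430–2380 m: 0.51 × 950 × 0.77×10⁻⁴ = 0.0373065 m
Δh = 0.03666 + 0.19635 + 0.017458 + 0.0373065 = 0.2877745 m

288 mm of thermosteric rise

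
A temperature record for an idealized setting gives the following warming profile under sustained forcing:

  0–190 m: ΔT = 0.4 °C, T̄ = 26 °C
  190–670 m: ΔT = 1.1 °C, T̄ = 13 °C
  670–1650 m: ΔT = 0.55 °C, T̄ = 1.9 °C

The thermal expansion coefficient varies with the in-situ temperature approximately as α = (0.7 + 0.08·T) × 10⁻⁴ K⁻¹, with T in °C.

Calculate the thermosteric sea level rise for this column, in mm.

Δh = 159 mm

Layer 1: α = (0.7 + 0.08×26)×10⁻⁴ = 2.78×10⁻⁴ K⁻¹
Layer 2: α = (0.7 + 0.08×13)×10⁻⁴ = 1.74×10⁻⁴ K⁻¹
Layer 3: α = (0.7 + 0.08×1.9)×10⁻⁴ = 0.852×10⁻⁴ K⁻¹
Layer 1: 0.4 × 190 × 2.78×10⁻⁴ = 0.021128 m
190–670 m: 1.1 × 480 × 1.74×10⁻⁴ = 0.091872 m
670–1650 m: 0.55 × 0.852×10⁻⁴ × 980 = 0.0459228 m
Δh = 0.021128 + 0.091872 + 0.0459228 = 0.1589228 m ≈ 159 mm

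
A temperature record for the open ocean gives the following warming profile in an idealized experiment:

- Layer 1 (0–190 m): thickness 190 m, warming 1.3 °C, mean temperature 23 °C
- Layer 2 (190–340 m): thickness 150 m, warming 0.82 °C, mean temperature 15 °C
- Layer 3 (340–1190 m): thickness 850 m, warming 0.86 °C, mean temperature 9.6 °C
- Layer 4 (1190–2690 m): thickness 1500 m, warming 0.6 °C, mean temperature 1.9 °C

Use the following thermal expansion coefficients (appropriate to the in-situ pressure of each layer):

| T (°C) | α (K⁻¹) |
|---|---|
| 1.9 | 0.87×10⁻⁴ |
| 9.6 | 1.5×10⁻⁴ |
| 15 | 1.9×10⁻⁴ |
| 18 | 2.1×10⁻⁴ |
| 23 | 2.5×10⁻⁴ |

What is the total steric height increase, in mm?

273 mm of thermosteric rise

Layer 1 at 23 °C → α = 2.5×10⁻⁴ K⁻¹
Layer 2 at 15 °C → α = 1.9×10⁻⁴ K⁻¹
Layer 3 at 9.6 °C → α = 1.5×10⁻⁴ K⁻¹
Layer 4 at 1.9 °C → α = 0.87×10⁻⁴ K⁻¹
2.5×10⁻⁴ × 190 × 1.3 = 0.06175 m
Layer 2: 1.9×10⁻⁴ × 0.82 × 150 = 0.02337 m
340–1190 m: 850 × 1.5×10⁻⁴ × 0.86 = 0.10965 m
0.87×10⁻⁴ × 1500 × 0.6 = 0.07830 m
Δh = 0.06175 + 0.02337 + 0.10965 + 0.07830 = 0.27307 m ≈ 273 mm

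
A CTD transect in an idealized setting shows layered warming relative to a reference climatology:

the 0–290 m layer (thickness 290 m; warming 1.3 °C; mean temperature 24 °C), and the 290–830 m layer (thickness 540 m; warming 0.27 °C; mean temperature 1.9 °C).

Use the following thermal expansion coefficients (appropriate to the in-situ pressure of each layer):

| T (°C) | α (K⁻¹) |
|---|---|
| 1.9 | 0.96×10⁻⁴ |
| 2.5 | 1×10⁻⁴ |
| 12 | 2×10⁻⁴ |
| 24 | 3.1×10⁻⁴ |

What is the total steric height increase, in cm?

Layer 1 at 24 °C → α = 3.1×10⁻⁴ K⁻¹
Layer 2 at 1.9 °C → α = 0.96×10⁻⁴ K⁻¹
Layer 1: 290 × 1.3 × 3.1×10⁻⁴ = 0.11687 m
0.96×10⁻⁴ × 540 × 0.27 = 0.0139968 m
Δh = 0.11687 + 0.0139968 = 0.1308668 m ≈ 13.1 cm

13.1 cm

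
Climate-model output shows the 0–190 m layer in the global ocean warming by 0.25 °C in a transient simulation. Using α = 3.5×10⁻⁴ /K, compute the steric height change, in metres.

Δh = αΔT·H = 3.5×10⁻⁴ × 0.25 × 190 = 0.016625 m

about 0.017 m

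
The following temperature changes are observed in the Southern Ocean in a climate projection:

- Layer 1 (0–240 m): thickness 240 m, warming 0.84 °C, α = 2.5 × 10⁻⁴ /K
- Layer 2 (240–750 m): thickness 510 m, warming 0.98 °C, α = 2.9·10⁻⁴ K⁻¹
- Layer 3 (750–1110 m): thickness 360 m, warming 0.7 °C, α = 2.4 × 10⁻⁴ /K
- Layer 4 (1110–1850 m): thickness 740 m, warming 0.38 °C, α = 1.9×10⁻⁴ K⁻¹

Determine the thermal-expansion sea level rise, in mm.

2.5×10⁻⁴ × 240 × 0.84 = 0.05040 m
Layer 2: 2.9×10⁻⁴ × 510 × 0.98 = 0.144942 m
0.7 × 2.4×10⁻⁴ × 360 = 0.06048 m
0.38 × 1.9×10⁻⁴ × 740 = 0.053428 m
Δh = 0.05040 + 0.144942 + 0.06048 + 0.053428 = 0.30925 m

Δh ≈ 309 mm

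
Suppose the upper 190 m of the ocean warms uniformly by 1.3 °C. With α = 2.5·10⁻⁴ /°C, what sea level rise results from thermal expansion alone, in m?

Δh ≈ 0.0618 m

Δh = αΔT·H = 2.5×10⁻⁴ × 1.3 × 190 = 0.06175 m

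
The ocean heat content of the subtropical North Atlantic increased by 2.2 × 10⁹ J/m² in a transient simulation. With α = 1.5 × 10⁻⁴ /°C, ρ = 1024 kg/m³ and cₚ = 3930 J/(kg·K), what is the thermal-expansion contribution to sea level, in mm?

Δh = αQ/(ρcₚ) = 1.5×10⁻⁴ × 2.2×10⁹ / (1024 × 3930) ≈ 0.082001 m

82.0 mm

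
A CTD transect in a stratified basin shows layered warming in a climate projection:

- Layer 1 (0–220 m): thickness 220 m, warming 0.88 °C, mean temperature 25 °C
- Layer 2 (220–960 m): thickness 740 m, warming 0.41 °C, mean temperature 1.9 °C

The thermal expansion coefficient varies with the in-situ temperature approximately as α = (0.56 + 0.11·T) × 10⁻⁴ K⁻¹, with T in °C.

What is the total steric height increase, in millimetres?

Layer 1: α = (0.56 + 0.11×25)×10⁻⁴ = 3.31×10⁻⁴ K⁻¹
Layer 2: α = (0.56 + 0.11×1.9)×10⁻⁴ = 0.769×10⁻⁴ K⁻¹
0–220 m: 0.88 × 220 × 3.31×10⁻⁴ = 0.0640816 m
Layer 2: 0.41 × 740 × 0.769×10⁻⁴ = 0.02333146 m
Δh = 0.0640816 + 0.02333146 = 0.08741306 m ≈ 87.4 mm

87.4 mm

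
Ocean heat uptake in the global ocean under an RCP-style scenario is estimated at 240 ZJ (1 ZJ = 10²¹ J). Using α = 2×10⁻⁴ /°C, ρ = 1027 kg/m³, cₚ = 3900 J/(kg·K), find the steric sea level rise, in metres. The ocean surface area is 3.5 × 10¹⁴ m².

Per unit area: Q = 240×10²¹ / (3.5×10¹⁴) ≈ 6.857×10⁸ J/m²
Δh = αQ/(ρcₚ) = 2×10⁻⁴ × 6.857×10⁸ / (1027 × 3900) ≈ 0.03424 m

0.0342 m of thermosteric rise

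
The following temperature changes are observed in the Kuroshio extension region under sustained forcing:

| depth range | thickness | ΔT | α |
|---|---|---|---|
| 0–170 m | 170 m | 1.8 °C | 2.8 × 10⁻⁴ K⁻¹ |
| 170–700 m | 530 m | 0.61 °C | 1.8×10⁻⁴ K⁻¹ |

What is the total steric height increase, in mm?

0–170 m: 1.8 × 2.8×10⁻⁴ × 170 = 0.08568 m
170–700 m: 0.61 × 1.8×10⁻⁴ × 530 = 0.058194 m
Δh = 0.08568 + 0.058194 = 0.143874 m

Δh = 140 mm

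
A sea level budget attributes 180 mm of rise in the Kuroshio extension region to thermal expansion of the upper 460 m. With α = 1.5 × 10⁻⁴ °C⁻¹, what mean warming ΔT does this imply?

ΔT = Δh/(αH) = 0.18 / (1.5×10⁻⁴ × 460) ≈ 2.609 °C

about 2.61 °C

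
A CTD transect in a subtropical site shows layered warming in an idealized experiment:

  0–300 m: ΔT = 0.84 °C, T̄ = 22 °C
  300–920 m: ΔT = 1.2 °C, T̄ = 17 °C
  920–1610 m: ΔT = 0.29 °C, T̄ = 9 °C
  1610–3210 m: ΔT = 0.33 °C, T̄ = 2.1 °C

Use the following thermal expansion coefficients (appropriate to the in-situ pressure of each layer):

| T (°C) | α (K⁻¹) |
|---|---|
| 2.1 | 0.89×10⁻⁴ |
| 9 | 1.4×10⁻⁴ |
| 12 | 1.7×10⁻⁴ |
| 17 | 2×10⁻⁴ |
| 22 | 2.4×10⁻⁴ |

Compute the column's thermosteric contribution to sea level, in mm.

about 284 mm

Layer 1 at 22 °C → α = 2.4×10⁻⁴ K⁻¹
Layer 2 at 17 °C → α = 2×10⁻⁴ K⁻¹
Layer 3 at 9 °C → α = 1.4×10⁻⁴ K⁻¹
Layer 4 at 2.1 °C → α = 0.89×10⁻⁴ K⁻¹
300 × 2.4×10⁻⁴ × 0.84 = 0.06048 m
Layer 2: 2×10⁻⁴ × 620 × 1.2 = 0.14880 m
1.4×10⁻⁴ × 0.29 × 690 = 0.028014 m
1600 × 0.89×10⁻⁴ × 0.33 = 0.046992 m
Δh = 0.06048 + 0.14880 + 0.028014 + 0.046992 = 0.284286 m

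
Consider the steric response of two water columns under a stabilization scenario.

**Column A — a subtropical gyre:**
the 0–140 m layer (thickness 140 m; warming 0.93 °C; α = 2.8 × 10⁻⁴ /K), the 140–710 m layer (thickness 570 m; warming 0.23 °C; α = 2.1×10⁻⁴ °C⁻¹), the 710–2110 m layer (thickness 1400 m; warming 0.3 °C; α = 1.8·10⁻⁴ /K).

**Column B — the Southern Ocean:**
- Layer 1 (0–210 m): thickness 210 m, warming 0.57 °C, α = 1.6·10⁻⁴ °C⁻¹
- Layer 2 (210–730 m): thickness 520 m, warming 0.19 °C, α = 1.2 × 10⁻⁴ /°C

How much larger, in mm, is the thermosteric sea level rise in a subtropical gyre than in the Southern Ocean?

Δh_A − Δh_B ≈ 110 mm

A 0.93 × 140 × 2.8×10⁻⁴ = 0.036456 m
A 570 × 0.23 × 2.1×10⁻⁴ = 0.027531 m
A 710–2110 m: 0.3 × 1400 × 1.8×10⁻⁴ = 0.07560 m
A total: 0.139587 m
B 0–210 m: 210 × 1.6×10⁻⁴ × 0.57 = 0.019152 m
B 520 × 0.19 × 1.2×10⁻⁴ = 0.011856 m
B total: 0.031008 m
Difference: 0.139587 − 0.031008 = 0.108579 m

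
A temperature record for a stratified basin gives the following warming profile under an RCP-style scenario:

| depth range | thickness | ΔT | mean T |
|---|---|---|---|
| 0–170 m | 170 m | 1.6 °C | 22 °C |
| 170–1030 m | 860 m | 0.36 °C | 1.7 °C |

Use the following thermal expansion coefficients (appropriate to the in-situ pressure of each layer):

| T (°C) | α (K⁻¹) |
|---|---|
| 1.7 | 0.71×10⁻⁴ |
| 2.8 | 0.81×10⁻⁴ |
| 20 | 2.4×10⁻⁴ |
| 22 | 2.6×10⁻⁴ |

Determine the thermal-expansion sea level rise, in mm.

92.7 mm of thermosteric rise

Layer 1 at 22 °C → α = 2.6×10⁻⁴ K⁻¹
Layer 2 at 1.7 °C → α = 0.71×10⁻⁴ K⁻¹
Layer 1: 2.6×10⁻⁴ × 170 × 1.6 = 0.07072 m
Layer 2: 860 × 0.71×10⁻⁴ × 0.36 = 0.0219816 m
Δh = 0.07072 + 0.0219816 = 0.0927016 m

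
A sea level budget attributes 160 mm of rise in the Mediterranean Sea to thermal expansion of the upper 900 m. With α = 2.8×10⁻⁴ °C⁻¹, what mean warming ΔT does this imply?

ΔT = Δh/(αH) = 0.16 / (2.8×10⁻⁴ × 900) ≈ 0.6349 K

ΔT ≈ 0.63 K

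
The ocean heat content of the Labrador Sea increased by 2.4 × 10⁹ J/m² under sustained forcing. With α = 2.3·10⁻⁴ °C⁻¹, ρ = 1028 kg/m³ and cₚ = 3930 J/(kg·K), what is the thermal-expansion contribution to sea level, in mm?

Δh = αQ/(ρcₚ) = 2.3×10⁻⁴ × 2.4×10⁹ / (1028 × 3930) ≈ 0.13663 m

Δh ≈ 137 mm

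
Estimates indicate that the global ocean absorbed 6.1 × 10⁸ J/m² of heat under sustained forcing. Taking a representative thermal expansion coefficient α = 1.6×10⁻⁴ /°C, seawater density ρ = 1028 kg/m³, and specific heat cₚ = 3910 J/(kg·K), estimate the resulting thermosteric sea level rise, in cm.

2.4 cm

Δh = αQ/(ρcₚ) = 1.6×10⁻⁴ × 6.1×10⁸ / (1028 × 3910) ≈ 0.024282 m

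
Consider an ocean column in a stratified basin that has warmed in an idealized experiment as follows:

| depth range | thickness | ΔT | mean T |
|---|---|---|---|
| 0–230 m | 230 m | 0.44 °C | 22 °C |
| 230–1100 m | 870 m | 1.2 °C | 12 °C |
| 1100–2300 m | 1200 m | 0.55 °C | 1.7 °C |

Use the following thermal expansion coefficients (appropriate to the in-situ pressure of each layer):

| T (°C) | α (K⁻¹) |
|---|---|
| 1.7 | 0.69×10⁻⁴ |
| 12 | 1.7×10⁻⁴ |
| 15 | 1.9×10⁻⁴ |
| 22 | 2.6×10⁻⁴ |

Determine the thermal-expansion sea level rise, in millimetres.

Δh ≈ 249 mm

Layer 1 at 22 °C → α = 2.6×10⁻⁴ K⁻¹
Layer 2 at 12 °C → α = 1.7×10⁻⁴ K⁻¹
Layer 3 at 1.7 °C → α = 0.69×10⁻⁴ K⁻¹
0–230 m: 230 × 0.44 × 2.6×10⁻⁴ = 0.026312 m
Layer 2: 1.2 × 1.7×10⁻⁴ × 870 = 0.17748 m
1100–2300 m: 0.55 × 0.69×10⁻⁴ × 1200 = 0.04554 m
Δh = 0.026312 + 0.17748 + 0.04554 = 0.249332 m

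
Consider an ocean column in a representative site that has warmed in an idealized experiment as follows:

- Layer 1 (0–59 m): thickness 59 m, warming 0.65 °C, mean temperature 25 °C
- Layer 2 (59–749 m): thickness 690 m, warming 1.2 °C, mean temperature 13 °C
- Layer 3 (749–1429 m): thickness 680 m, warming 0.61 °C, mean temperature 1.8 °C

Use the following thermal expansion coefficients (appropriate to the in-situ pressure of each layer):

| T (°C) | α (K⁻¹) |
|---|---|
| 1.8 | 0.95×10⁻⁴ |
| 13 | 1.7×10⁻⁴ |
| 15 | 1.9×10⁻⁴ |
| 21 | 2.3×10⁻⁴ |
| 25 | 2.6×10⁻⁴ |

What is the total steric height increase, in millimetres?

about 190 mm

Layer 1 at 25 °C → α = 2.6×10⁻⁴ K⁻¹
Layer 2 at 13 °C → α = 1.7×10⁻⁴ K⁻¹
Layer 3 at 1.8 °C → α = 0.95×10⁻⁴ K⁻¹
2.6×10⁻⁴ × 0.65 × 59 = 0.009971 m
Layer 2: 690 × 1.7×10⁻⁴ × 1.2 = 0.14076 m
Layer 3: 680 × 0.61 × 0.95×10⁻⁴ = 0.039406 m
Δh = 0.009971 + 0.14076 + 0.039406 = 0.190137 m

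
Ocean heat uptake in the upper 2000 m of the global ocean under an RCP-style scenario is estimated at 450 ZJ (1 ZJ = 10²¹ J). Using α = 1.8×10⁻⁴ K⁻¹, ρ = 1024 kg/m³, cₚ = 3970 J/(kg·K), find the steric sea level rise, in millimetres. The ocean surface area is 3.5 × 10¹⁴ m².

Per unit area: Q = 450×10²¹ / (3.5×10¹⁴) ≈ 1.286×10⁹ J/m²
Δh = αQ/(ρcₚ) = 1.8×10⁻⁴ × 1.286×10⁹ / (1024 × 3970) ≈ 0.056941 m

56.9 mm of thermosteric rise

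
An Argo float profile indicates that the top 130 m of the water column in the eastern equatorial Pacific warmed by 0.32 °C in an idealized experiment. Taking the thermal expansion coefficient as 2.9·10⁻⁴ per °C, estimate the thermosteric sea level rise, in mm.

about 12.1 mm

Δh = αΔT·H = 2.9×10⁻⁴ × 0.32 × 130 = 0.012064 m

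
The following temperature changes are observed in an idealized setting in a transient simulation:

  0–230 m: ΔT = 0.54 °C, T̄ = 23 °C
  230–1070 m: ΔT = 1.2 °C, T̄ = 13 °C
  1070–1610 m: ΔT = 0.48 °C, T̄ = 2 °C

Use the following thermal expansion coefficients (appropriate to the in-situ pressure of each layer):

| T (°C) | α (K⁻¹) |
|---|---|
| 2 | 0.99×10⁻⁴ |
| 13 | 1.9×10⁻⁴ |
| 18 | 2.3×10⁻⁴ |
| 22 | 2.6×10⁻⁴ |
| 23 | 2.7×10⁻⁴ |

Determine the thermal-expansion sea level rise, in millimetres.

Layer 1 at 23 °C → α = 2.7×10⁻⁴ K⁻¹
Layer 2 at 13 °C → α = 1.9×10⁻⁴ K⁻¹
Layer 3 at 2 °C → α = 0.99×10⁻⁴ K⁻¹
0–230 m: 230 × 2.7×10⁻⁴ × 0.54 = 0.033534 m
230–1070 m: 840 × 1.2 × 1.9×10⁻⁴ = 0.19152 m
1070–1610 m: 0.99×10⁻⁴ × 540 × 0.48 = 0.0256608 m
Δh = 0.033534 + 0.19152 + 0.0256608 = 0.2507148 m ≈ 251 mm

251 mm of thermosteric rise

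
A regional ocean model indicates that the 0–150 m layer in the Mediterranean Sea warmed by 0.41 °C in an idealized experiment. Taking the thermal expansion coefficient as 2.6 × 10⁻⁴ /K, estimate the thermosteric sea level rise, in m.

0.0160 m

Δh = αΔT·H = 2.6×10⁻⁴ × 0.41 × 150 = 0.01599 m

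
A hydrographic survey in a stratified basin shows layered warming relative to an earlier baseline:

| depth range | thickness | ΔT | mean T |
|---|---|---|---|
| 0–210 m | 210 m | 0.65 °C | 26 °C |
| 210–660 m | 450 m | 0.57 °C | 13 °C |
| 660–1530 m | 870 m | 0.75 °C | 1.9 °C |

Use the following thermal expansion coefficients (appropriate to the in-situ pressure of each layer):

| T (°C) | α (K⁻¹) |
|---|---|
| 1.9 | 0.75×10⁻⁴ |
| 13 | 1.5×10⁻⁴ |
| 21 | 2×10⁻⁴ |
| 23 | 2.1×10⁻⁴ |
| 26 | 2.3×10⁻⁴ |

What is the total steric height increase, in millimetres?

Layer 1 at 26 °C → α = 2.3×10⁻⁴ K⁻¹
Layer 2 at 13 °C → α = 1.5×10⁻⁴ K⁻¹
Layer 3 at 1.9 °C → α = 0.75×10⁻⁴ K⁻¹
0–210 m: 210 × 2.3×10⁻⁴ × 0.65 = 0.031395 m
0.57 × 1.5×10⁻⁴ × 450 = 0.038475 m
Layer 3: 0.75 × 870 × 0.75×10⁻⁴ = 0.0489375 m
Δh = 0.031395 + 0.038475 + 0.0489375 = 0.1188075 m

119 mm of thermosteric rise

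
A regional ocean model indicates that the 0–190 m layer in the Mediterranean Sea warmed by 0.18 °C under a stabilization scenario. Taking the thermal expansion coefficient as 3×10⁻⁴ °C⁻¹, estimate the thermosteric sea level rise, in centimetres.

about 1.03 cm

Δh = αΔT·H = 3×10⁻⁴ × 0.18 × 190 = 0.01026 m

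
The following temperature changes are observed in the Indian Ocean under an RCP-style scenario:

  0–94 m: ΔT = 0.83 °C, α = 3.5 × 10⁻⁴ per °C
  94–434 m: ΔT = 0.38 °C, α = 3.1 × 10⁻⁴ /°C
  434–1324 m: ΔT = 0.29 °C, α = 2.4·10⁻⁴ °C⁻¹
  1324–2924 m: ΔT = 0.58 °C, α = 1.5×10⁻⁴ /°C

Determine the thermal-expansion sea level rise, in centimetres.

Layer 1: 94 × 3.5×10⁻⁴ × 0.83 = 0.027307 m
3.1×10⁻⁴ × 0.38 × 340 = 0.040052 m
434–1324 m: 2.4×10⁻⁴ × 0.29 × 890 = 0.061944 m
Layer 4: 1.5×10⁻⁴ × 0.58 × 1600 = 0.13920 m
Δh = 0.027307 + 0.040052 + 0.061944 + 0.13920 = 0.268503 m

26.9 cm of thermosteric rise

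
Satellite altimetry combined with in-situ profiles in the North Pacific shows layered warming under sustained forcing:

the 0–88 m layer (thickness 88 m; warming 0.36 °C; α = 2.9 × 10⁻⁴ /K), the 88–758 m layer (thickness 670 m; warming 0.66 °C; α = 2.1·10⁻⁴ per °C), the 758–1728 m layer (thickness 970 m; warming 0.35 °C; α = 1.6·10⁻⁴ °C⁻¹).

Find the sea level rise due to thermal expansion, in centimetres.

0–88 m: 0.36 × 88 × 2.9×10⁻⁴ = 0.0091872 m
0.66 × 2.1×10⁻⁴ × 670 = 0.092862 m
970 × 1.6×10⁻⁴ × 0.35 = 0.05432 m
Δh = 0.0091872 + 0.092862 + 0.05432 = 0.1563692 m ≈ 15.6 cm

Δh ≈ 15.6 cm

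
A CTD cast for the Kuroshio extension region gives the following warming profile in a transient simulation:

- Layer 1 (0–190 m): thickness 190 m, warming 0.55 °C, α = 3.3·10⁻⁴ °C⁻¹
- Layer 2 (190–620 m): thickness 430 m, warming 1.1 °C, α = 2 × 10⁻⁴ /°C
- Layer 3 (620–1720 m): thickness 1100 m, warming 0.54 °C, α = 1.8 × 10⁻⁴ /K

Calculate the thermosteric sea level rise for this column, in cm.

Layer 1: 0.55 × 190 × 3.3×10⁻⁴ = 0.034485 m
Layer 2: 430 × 2×10⁻⁴ × 1.1 = 0.09460 m
Layer 3: 0.54 × 1.8×10⁻⁴ × 1100 = 0.10692 m
Δh = 0.034485 + 0.09460 + 0.10692 = 0.236005 m

Δh = 23.6 cm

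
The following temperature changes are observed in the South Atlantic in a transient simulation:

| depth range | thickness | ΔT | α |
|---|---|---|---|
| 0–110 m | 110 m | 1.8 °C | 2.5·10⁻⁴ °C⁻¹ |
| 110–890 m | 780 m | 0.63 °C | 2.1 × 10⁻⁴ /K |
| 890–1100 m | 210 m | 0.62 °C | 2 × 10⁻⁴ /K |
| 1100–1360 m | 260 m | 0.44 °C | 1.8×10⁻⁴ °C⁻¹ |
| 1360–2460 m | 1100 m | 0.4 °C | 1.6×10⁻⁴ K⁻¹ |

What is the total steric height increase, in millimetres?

110 × 2.5×10⁻⁴ × 1.8 = 0.04950 m
Layer 2: 780 × 2.1×10⁻⁴ × 0.63 = 0.103194 m
210 × 2×10⁻⁴ × 0.62 = 0.02604 m
0.44 × 260 × 1.8×10⁻⁴ = 0.020592 m
0.4 × 1.6×10⁻⁴ × 1100 = 0.07040 m
Δh = 0.04950 + 0.103194 + 0.02604 + 0.020592 + 0.07040 = 0.269726 m

about 270 mm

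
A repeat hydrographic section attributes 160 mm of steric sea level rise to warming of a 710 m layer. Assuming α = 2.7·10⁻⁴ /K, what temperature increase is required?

ΔT = Δh/(αH) = 0.16 / (2.7×10⁻⁴ × 710) ≈ 0.8346 K

0.835 K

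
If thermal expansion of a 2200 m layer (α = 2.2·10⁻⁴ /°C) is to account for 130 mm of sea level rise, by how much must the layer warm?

ΔT = Δh/(αH) = 0.13 / (2.2×10⁻⁴ × 2200) ≈ 0.2686 K

ΔT ≈ 0.269 K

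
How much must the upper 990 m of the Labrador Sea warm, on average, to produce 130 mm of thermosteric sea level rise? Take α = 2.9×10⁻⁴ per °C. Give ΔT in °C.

ΔT = Δh/(αH) = 0.13 / (2.9×10⁻⁴ × 990) ≈ 0.4528 °C

ΔT ≈ 0.45 °C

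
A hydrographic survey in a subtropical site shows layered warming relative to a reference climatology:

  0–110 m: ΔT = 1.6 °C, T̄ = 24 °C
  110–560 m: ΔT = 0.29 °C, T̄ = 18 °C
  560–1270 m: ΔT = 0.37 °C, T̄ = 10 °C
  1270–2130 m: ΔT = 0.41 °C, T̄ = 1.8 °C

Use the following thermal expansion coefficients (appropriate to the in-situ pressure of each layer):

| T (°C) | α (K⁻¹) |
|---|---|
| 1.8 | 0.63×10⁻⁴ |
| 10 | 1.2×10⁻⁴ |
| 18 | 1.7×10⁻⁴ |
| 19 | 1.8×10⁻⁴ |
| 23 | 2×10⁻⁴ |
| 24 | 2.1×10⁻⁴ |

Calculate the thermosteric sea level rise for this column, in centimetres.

about 11.3 cm

Layer 1 at 24 °C → α = 2.1×10⁻⁴ K⁻¹
Layer 2 at 18 °C → α = 1.7×10⁻⁴ K⁻¹
Layer 3 at 10 °C → α = 1.2×10⁻⁴ K⁻¹
Layer 4 at 1.8 °C → α = 0.63×10⁻⁴ K⁻¹
Layer 1: 2.1×10⁻⁴ × 110 × 1.6 = 0.03696 m
Layer 2: 0.29 × 450 × 1.7×10⁻⁴ = 0.022185 m
Layer 3: 710 × 1.2×10⁻⁴ × 0.37 = 0.031524 m
1270–2130 m: 860 × 0.41 × 0.63×10⁻⁴ = 0.0222138 m
Δh = 0.03696 + 0.022185 + 0.031524 + 0.0222138 = 0.1128828 m ≈ 11.3 cm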